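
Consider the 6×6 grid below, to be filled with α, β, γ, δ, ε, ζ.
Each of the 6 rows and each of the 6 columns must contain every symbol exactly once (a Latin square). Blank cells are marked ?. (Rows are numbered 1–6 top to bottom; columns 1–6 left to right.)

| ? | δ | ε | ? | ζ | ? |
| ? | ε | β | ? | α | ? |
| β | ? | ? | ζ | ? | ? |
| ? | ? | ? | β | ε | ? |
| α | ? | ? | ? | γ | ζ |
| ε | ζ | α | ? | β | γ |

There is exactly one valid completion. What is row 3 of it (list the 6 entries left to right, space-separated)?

β α γ ζ δ ε

Row 3, column 5: row 3 has {β, ζ} and column 5 has {α, β, γ, ε, ζ}, leaving only δ.
Row 3, column 3: row 3 has {β, δ, ζ} and column 3 has {α, β, ε}, leaving only γ.
Row 3, column 2: row 3 has {β, γ, δ, ζ} and column 2 has {δ, ε, ζ}, leaving only α.
Row 3, column 6: row 3 has {α, β, γ, δ, ζ} and column 6 has {γ, ζ}, leaving only ε.
So row 3 reads: β α γ ζ δ ε.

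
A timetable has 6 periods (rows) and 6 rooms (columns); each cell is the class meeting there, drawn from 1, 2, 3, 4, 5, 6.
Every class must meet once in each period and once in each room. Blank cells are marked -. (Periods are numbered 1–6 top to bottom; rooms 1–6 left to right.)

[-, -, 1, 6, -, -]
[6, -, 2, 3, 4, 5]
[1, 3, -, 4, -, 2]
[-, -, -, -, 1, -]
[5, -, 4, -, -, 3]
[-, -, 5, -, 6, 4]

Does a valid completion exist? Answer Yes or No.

No

Period 1, room 6: period 1 together with room 6 already contain {1, 2, 3, 4, 5, 6} — every symbol — so nothing can go there. The grid has no valid completion.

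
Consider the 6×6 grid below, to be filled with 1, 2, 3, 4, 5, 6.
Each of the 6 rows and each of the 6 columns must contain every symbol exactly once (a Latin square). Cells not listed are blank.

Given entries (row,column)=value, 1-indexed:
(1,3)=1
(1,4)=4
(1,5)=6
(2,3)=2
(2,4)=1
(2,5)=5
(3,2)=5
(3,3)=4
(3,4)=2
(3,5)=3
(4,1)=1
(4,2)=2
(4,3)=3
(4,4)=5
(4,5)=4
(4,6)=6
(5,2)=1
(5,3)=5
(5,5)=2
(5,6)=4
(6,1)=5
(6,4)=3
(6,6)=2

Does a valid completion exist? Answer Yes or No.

Yes

No row or column among the givens repeats a symbol, and propagating forced cells runs into no contradiction.
One valid completion exists (for instance, 2 3 1 4 6 5 / 4 6 2 1 5 3 / 6 5 4 2 3 1 / 1 2 3 5 4 6 / 3 1 5 6 2 4 / 5 4 6 3 1 2).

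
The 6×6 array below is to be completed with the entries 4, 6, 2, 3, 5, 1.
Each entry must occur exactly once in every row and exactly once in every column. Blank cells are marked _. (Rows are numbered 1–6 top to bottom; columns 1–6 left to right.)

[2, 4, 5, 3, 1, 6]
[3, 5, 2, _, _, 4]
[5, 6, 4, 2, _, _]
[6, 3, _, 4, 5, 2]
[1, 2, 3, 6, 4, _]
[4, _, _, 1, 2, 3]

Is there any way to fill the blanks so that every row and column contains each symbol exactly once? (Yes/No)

No

Row 2, column 4: row 2 together with column 4 already contain {4, 6, 2, 3, 5, 1} — every symbol — so nothing can go there. The grid has no valid completion.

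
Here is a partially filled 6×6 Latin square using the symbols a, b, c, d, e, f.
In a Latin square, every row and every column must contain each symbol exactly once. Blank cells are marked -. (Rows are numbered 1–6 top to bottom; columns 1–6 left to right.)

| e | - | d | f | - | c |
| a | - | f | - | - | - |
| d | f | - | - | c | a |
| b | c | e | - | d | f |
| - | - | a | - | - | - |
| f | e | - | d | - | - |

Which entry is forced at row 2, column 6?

d

Row 3, column 3: row 3 has {a, c, d, f} and column 3 has {a, d, e, f}, leaving only b.
Row 3, column 4: row 3 has {a, b, c, d, f} and column 4 has {d, f}, leaving only e.
Row 4, column 4: row 4 has {b, c, d, e, f} and column 4 has {d, e, f}, leaving only a.
Row 5, column 1: row 5 has {a} and column 1 has {a, b, d, e, f}, leaving only c.
Row 5, column 4: row 5 has {a, c} and column 4 has {a, d, e, f}, leaving only b.
Row 2, column 4: row 2 has {a, f} and column 4 has {a, b, d, e, f}, leaving only c.
Row 5, column 2: row 5 has {a, b, c} and column 2 has {c, e, f}, leaving only d.
Row 2, column 2: row 2 has {a, c, f} and column 2 has {c, d, e, f}, leaving only b.
Row 1, column 2: row 1 has {c, d, e, f} and column 2 has {b, c, d, e, f}, leaving only a.
Row 1, column 5: row 1 has {a, c, d, e, f} and column 5 has {c, d}, leaving only b.
Row 2, column 5: row 2 has {a, b, c, f} and column 5 has {b, c, d}, leaving only e.
Row 2 already has {a, b, c, e, f} and column 6 already has {a, c, f}, so row 2, column 6 must be d.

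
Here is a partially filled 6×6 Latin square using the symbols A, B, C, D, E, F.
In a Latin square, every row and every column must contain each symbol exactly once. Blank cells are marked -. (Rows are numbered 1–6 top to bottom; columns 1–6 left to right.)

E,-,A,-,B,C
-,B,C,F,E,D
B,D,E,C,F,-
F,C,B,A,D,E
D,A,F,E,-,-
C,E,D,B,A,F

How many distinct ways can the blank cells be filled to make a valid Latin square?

Row 1, column 2: eliminating its row and column leaves {F}.
Row 1, column 4: eliminating its row and column leaves {D}.
Row 2, column 1: eliminating its row and column leaves {A}.
Row 3, column 6: eliminating its row and column leaves {A}.
Row 5, column 5: eliminating its row and column leaves {C}.
Row 5, column 6: eliminating its row and column leaves {B}.
Only one assignment across all blanks avoids any row or column repeat, giving 1 completion.

1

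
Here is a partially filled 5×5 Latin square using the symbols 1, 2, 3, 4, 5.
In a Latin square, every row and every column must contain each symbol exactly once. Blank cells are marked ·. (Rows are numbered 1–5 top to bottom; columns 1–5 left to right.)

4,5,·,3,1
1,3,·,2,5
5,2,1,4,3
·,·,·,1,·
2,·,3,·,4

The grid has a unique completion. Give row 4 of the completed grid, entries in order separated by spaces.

Row 4, column 1: row 4 has {1} and column 1 has {1, 2, 4, 5}, leaving only 3.
Row 4, column 2: row 4 has {1, 3} and column 2 has {2, 3, 5}, leaving only 4.
Row 4, column 5: row 4 has {1, 3, 4} and column 5 has {1, 3, 4, 5}, leaving only 2.
Row 4, column 3: row 4 has {1, 2, 3, 4} and column 3 has {1, 3}, leaving only 5.
So row 4 reads: 3 4 5 1 2.

3 4 5 1 2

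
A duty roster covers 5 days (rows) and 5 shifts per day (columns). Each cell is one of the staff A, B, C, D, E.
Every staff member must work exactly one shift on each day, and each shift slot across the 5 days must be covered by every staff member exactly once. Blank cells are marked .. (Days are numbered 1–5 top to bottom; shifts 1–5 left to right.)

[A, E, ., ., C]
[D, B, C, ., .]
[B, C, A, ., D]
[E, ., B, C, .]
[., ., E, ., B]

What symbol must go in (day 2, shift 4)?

A

Day 1, shift 3: day 1 has {A, C, E} and shift 3 has {A, B, C, E}, leaving only D.
Day 1, shift 4: day 1 has {A, C, D, E} and shift 4 has {C}, leaving only B.
Day 3, shift 4: day 3 has {A, B, C, D} and shift 4 has {B, C}, leaving only E.
Day 2 already has {B, C, D} and shift 4 already has {B, C, E}, so day 2, shift 4 must be A.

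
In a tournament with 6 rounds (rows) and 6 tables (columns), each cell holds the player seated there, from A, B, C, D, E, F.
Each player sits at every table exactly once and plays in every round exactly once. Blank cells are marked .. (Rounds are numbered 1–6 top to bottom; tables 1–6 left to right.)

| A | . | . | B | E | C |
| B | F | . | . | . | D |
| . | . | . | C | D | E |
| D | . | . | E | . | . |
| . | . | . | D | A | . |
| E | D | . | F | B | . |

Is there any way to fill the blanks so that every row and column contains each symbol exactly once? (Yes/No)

Round 1, table 2: round 1 together with table 2 already contain {A, B, C, D, E, F} — every symbol — so nothing can go there. The grid has no valid completion.

No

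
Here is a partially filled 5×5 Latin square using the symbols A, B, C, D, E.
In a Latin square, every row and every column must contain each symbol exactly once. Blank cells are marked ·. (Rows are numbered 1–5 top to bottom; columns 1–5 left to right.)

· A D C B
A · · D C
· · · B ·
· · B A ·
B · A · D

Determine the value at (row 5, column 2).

Row 1, column 1: row 1 has {A, B, C, D} and column 1 has {A, B}, leaving only E.
Row 2, column 3: row 2 has {A, C, D} and column 3 has {A, B, D}, leaving only E.
Row 2, column 2: row 2 has {A, C, D, E} and column 2 has {A}, leaving only B.
Row 3, column 3: row 3 has {B} and column 3 has {A, B, D, E}, leaving only C.
Row 3, column 1: row 3 has {B, C} and column 1 has {A, B, E}, leaving only D.
Row 3, column 2: row 3 has {B, C, D} and column 2 has {A, B}, leaving only E.
Row 5 already has {A, B, D} and column 2 already has {A, B, E}, so row 5, column 2 must be C.

C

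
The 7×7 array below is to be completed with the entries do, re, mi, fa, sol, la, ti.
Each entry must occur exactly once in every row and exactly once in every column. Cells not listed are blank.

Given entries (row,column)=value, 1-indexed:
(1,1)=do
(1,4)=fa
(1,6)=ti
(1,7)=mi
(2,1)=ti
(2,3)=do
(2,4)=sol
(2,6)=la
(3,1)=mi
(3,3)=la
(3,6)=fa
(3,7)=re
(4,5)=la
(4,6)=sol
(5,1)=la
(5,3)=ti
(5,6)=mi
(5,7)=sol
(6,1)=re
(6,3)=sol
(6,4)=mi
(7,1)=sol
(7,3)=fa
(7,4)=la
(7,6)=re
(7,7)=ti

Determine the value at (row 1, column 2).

la

Row 1, column 3: row 1 has {do, mi, fa, ti} and column 3 has {do, fa, sol, la, ti}, leaving only re.
Row 1, column 5: row 1 has {do, re, mi, fa, ti} and column 5 has {la}, leaving only sol.
Row 1 already has {do, re, mi, fa, sol, ti} and column 2 already has {}, so row 1, column 2 must be la.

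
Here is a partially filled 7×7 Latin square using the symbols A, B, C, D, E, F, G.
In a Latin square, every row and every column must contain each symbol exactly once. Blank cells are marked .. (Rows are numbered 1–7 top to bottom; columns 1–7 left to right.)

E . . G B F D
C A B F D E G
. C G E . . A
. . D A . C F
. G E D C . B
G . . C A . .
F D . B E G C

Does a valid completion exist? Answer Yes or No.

Row 1, column 2: row 1 together with column 2 already contain {A, B, C, D, E, F, G} — every symbol — so nothing can go there. The grid has no valid completion.

No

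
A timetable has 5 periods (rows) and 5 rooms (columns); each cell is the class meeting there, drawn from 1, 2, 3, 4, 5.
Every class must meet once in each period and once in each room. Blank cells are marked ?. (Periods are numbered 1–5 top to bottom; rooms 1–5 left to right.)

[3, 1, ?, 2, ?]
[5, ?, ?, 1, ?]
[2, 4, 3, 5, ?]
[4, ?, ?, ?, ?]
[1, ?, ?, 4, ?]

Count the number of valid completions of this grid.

Period 1, room 3: eliminating its period and room leaves {4, 5}.
Period 1, room 5: eliminating its period and room leaves {4, 5}.
Period 2, room 2: eliminating its period and room leaves {2, 3}.
Period 2, room 3: eliminating its period and room leaves {2, 4}.
Period 2, room 5: eliminating its period and room leaves {2, 3, 4}.
Period 3, room 5: eliminating its period and room leaves {1}.
Period 4, room 2: eliminating its period and room leaves {2, 3, 5}.
Period 4, room 3: eliminating its period and room leaves {1, 2, 5}.
Period 4, room 4: eliminating its period and room leaves {3}.
Period 4, room 5: eliminating its period and room leaves {1, 2, 3, 5}.
Period 5, room 2: eliminating its period and room leaves {2, 3, 5}.
Period 5, room 3: eliminating its period and room leaves {2, 5}.
Period 5, room 5: eliminating its period and room leaves {2, 3, 5}.
Enumerating the assignments across these blanks that avoid any period or room repeat gives 3 completions.

3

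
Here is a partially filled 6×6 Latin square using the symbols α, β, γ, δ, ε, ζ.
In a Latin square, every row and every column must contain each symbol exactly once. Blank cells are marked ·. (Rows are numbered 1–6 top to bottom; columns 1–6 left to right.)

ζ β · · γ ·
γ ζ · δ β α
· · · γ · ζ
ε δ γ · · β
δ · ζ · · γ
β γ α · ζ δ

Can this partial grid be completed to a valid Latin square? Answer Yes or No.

Yes

No row or column among the givens repeats a symbol, and propagating forced cells runs into no contradiction.
One valid completion exists (for instance, ζ β δ α γ ε / γ ζ ε δ β α / α ε β γ δ ζ / ε δ γ ζ α β / δ α ζ β ε γ / β γ α ε ζ δ).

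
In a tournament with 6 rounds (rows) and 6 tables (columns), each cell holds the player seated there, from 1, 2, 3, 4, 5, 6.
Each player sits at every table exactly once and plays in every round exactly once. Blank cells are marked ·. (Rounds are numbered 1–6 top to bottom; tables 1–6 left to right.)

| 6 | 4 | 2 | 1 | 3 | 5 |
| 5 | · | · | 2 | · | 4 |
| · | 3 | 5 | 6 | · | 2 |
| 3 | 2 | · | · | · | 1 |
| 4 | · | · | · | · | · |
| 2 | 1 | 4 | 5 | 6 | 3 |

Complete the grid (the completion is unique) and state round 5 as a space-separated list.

Round 5, table 4: round 5 has {4} and table 4 has {1, 2, 5, 6}, leaving only 3.
Round 5, table 6: round 5 has {3, 4} and table 6 has {1, 2, 3, 4, 5}, leaving only 6.
Round 5, table 2: round 5 has {3, 4, 6} and table 2 has {1, 2, 3, 4}, leaving only 5.
Round 5, table 3: round 5 has {3, 4, 5, 6} and table 3 has {2, 4, 5}, leaving only 1.
Round 5, table 5: round 5 has {1, 3, 4, 5, 6} and table 5 has {3, 6}, leaving only 2.
So round 5 reads: 4 5 1 3 2 6.

4 5 1 3 2 6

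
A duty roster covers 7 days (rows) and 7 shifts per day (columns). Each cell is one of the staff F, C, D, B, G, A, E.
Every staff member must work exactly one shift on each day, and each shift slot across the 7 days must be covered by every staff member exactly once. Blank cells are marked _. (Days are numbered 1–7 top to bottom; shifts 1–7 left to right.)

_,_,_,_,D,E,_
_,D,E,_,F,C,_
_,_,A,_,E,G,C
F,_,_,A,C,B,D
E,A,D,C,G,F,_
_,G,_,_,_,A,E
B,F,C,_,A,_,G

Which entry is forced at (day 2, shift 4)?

B

Day 3, shift 1: day 3 has {C, G, A, E} and shift 1 has {F, B, E}, leaving only D.
Day 3, shift 2: day 3 has {C, D, G, A, E} and shift 2 has {F, D, G, A}, leaving only B.
Day 1, shift 2: day 1 has {D, E} and shift 2 has {F, D, B, G, A}, leaving only C.
Day 3, shift 4: day 3 has {C, D, B, G, A, E} and shift 4 has {C, A}, leaving only F.
Day 4, shift 2: day 4 has {F, C, D, B, A} and shift 2 has {F, C, D, B, G, A}, leaving only E.
Day 4, shift 3: day 4 has {F, C, D, B, A, E} and shift 3 has {C, D, A, E}, leaving only G.
Day 5, shift 7: day 5 has {F, C, D, G, A, E} and shift 7 has {C, D, G, E}, leaving only B.
Day 2, shift 7: day 2 has {F, C, D, E} and shift 7 has {C, D, B, G, E}, leaving only A.
Day 1, shift 7: day 1 has {C, D, E} and shift 7 has {C, D, B, G, A, E}, leaving only F.
Day 1, shift 3: day 1 has {F, C, D, E} and shift 3 has {C, D, G, A, E}, leaving only B.
Day 1, shift 4: day 1 has {F, C, D, B, E} and shift 4 has {F, C, A}, leaving only G.
Day 2 already has {F, C, D, A, E} and shift 4 already has {F, C, G, A}, so day 2, shift 4 must be B.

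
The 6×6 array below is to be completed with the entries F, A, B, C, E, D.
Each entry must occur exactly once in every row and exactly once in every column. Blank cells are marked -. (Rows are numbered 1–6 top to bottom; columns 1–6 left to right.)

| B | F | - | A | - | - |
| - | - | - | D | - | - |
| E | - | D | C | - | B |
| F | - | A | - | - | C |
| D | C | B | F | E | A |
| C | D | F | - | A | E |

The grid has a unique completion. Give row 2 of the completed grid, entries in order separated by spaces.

Row 2, column 1: row 2 has {D} and column 1 has {F, B, C, E, D}, leaving only A.
Row 2, column 6: row 2 has {A, D} and column 6 has {A, B, C, E}, leaving only F.
Row 1, column 6: row 1 has {F, A, B} and column 6 has {F, A, B, C, E}, leaving only D.
Row 1, column 5: row 1 has {F, A, B, D} and column 5 has {A, E}, leaving only C.
Row 2, column 5: row 2 has {F, A, D} and column 5 has {A, C, E}, leaving only B.
Row 2, column 2: row 2 has {F, A, B, D} and column 2 has {F, C, D}, leaving only E.
Row 2, column 3: row 2 has {F, A, B, E, D} and column 3 has {F, A, B, D}, leaving only C.
So row 2 reads: A E C D B F.

A E C D B F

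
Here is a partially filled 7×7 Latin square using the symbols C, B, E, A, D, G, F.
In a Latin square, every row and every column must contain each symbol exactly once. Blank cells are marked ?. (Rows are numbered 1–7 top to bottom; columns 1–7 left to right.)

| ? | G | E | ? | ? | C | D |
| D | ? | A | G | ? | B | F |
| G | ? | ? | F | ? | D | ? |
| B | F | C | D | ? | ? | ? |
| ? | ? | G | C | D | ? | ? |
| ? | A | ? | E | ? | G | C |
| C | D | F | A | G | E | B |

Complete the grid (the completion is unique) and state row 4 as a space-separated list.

B F C D E A G

Row 4, column 6: row 4 has {C, B, D, F} and column 6 has {C, B, E, D, G}, leaving only A.
Row 4, column 5: row 4 has {C, B, A, D, F} and column 5 has {D, G}, leaving only E.
Row 4, column 7: row 4 has {C, B, E, A, D, F} and column 7 has {C, B, D, F}, leaving only G.
So row 4 reads: B F C D E A G.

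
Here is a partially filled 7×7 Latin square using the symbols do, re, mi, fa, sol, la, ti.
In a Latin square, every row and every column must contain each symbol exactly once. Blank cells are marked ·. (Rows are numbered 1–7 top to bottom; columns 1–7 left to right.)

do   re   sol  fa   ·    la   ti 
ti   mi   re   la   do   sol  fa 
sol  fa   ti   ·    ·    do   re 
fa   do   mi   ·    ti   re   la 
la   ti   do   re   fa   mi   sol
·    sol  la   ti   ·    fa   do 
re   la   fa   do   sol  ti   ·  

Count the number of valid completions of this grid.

Row 1, column 5: eliminating its row and column leaves {mi}.
Row 3, column 4: eliminating its row and column leaves {mi}.
Row 3, column 5: eliminating its row and column leaves {mi, la}.
Row 4, column 4: eliminating its row and column leaves {sol}.
Row 6, column 1: eliminating its row and column leaves {mi}.
Row 6, column 5: eliminating its row and column leaves {re, mi}.
Row 7, column 7: eliminating its row and column leaves {mi}.
Only one assignment across all blanks avoids any row or column repeat, giving 1 completion.

1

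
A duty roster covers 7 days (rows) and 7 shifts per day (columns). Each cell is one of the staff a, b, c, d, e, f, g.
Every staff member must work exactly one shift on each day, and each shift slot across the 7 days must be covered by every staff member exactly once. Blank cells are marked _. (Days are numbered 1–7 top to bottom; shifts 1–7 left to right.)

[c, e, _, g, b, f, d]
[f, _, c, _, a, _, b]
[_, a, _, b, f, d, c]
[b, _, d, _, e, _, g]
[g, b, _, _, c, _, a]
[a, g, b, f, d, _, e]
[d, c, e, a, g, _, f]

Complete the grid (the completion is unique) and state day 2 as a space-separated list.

Day 2, shift 2: day 2 has {a, b, c, f} and shift 2 has {a, b, c, e, g}, leaving only d.
Day 2, shift 4: day 2 has {a, b, c, d, f} and shift 4 has {a, b, f, g}, leaving only e.
Day 2, shift 6: day 2 has {a, b, c, d, e, f} and shift 6 has {d, f}, leaving only g.
So day 2 reads: f d c e a g b.

f d c e a g b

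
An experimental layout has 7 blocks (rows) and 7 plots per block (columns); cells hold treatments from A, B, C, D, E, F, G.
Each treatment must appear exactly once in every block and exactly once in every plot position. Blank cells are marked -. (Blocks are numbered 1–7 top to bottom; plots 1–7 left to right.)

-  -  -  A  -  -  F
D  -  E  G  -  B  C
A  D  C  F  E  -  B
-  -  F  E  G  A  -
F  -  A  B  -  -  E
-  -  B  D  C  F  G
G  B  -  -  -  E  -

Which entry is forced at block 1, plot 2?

E

Block 3, plot 6: block 3 has {A, B, C, D, E, F} and plot 6 has {A, B, E, F}, leaving only G.
Block 4, plot 2: block 4 has {A, E, F, G} and plot 2 has {B, D}, leaving only C.
Block 4, plot 1: block 4 has {A, C, E, F, G} and plot 1 has {A, D, F, G}, leaving only B.
Block 4, plot 7: block 4 has {A, B, C, E, F, G} and plot 7 has {B, C, E, F, G}, leaving only D.
Block 5, plot 2: block 5 has {A, B, E, F} and plot 2 has {B, C, D}, leaving only G.
Block 1 already has {A, F} and plot 2 already has {B, C, D, G}, so block 1, plot 2 must be E.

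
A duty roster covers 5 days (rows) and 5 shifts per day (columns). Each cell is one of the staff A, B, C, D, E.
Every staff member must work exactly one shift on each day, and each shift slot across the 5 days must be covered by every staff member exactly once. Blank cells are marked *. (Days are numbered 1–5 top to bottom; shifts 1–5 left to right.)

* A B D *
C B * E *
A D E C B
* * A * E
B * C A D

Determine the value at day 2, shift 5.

A

Day 2 already has {B, C, E} and shift 5 already has {B, D, E}, so day 2, shift 5 must be A.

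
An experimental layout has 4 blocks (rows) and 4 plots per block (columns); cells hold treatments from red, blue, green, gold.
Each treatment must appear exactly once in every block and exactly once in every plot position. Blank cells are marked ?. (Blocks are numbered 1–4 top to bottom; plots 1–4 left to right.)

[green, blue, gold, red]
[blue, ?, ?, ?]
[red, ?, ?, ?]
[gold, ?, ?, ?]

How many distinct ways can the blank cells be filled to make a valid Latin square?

Block 2, plot 2: eliminating its block and plot leaves {red, green, gold}.
Block 2, plot 3: eliminating its block and plot leaves {red, green}.
Block 2, plot 4: eliminating its block and plot leaves {green, gold}.
Block 3, plot 2: eliminating its block and plot leaves {green, gold}.
Block 3, plot 3: eliminating its block and plot leaves {blue, green}.
Block 3, plot 4: eliminating its block and plot leaves {blue, green, gold}.
Block 4, plot 2: eliminating its block and plot leaves {red, green}.
Block 4, plot 3: eliminating its block and plot leaves {red, blue, green}.
Block 4, plot 4: eliminating its block and plot leaves {blue, green}.
Enumerating the assignments across these blanks that avoid any block or plot repeat gives 4 completions.

4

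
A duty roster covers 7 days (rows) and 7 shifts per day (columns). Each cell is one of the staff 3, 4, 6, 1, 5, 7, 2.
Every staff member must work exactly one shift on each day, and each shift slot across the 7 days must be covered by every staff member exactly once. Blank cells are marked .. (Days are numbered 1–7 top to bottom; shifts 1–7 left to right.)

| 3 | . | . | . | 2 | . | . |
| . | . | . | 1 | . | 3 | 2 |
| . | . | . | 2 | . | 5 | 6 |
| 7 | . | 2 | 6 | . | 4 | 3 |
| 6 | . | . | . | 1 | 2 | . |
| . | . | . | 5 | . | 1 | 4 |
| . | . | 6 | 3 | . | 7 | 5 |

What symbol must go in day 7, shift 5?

Day 7 already has {3, 6, 5, 7} and shift 5 already has {1, 2}, so day 7, shift 5 must be 4.

4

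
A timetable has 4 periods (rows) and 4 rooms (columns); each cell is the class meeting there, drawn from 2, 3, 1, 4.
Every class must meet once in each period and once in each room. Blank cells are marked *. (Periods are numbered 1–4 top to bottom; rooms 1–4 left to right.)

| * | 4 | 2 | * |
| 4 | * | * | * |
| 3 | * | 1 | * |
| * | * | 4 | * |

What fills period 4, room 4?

Period 1, room 1: period 1 has {2, 4} and room 1 has {3, 4}, leaving only 1.
Period 1, room 4: period 1 has {2, 1, 4} and room 4 has {}, leaving only 3.
Period 2, room 3: period 2 has {4} and room 3 has {2, 1, 4}, leaving only 3.
Period 3, room 2: period 3 has {3, 1} and room 2 has {4}, leaving only 2.
Period 2, room 2: period 2 has {3, 4} and room 2 has {2, 4}, leaving only 1.
Period 2, room 4: period 2 has {3, 1, 4} and room 4 has {3}, leaving only 2.
Period 4 already has {4} and room 4 already has {2, 3}, so period 4, room 4 must be 1.

1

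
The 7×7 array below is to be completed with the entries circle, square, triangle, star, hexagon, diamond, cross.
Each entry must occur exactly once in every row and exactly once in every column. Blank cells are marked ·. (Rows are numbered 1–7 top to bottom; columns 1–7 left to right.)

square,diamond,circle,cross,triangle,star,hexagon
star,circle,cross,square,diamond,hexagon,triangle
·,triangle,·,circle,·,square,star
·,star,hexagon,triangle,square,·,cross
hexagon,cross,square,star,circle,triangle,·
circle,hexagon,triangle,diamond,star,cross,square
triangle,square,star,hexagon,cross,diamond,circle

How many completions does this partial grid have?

Row 3, column 1: eliminating its row and column leaves {diamond, cross}.
Row 3, column 3: eliminating its row and column leaves {diamond}.
Row 3, column 5: eliminating its row and column leaves {hexagon}.
Row 4, column 1: eliminating its row and column leaves {diamond}.
Row 4, column 6: eliminating its row and column leaves {circle}.
Row 5, column 7: eliminating its row and column leaves {diamond}.
Only one assignment across all blanks avoids any row or column repeat, giving 1 completion.

1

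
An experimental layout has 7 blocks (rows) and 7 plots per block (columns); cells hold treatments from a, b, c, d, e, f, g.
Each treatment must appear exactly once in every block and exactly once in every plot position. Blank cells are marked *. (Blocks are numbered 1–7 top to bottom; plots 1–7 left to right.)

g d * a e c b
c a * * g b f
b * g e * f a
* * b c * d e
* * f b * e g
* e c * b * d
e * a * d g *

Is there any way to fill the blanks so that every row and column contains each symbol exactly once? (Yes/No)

Block 1, plot 3: block 1 together with plot 3 already contain {a, b, c, d, e, f, g} — every symbol — so nothing can go there. The grid has no valid completion.

No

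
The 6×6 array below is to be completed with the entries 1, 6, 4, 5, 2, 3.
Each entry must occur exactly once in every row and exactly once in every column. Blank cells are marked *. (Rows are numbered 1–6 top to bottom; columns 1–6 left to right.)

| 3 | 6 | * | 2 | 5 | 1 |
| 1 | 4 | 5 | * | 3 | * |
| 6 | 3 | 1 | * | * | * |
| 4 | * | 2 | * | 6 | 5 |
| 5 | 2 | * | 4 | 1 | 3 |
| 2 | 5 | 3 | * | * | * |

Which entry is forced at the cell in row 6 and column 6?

Row 1, column 3: row 1 has {1, 6, 5, 2, 3} and column 3 has {1, 5, 2, 3}, leaving only 4.
Row 2, column 4: row 2 has {1, 4, 5, 3} and column 4 has {4, 2}, leaving only 6.
Row 2, column 6: row 2 has {1, 6, 4, 5, 3} and column 6 has {1, 5, 3}, leaving only 2.
Row 3, column 4: row 3 has {1, 6, 3} and column 4 has {6, 4, 2}, leaving only 5.
Row 3, column 6: row 3 has {1, 6, 5, 3} and column 6 has {1, 5, 2, 3}, leaving only 4.
Row 6 already has {5, 2, 3} and column 6 already has {1, 4, 5, 2, 3}, so row 6, column 6 must be 6.

6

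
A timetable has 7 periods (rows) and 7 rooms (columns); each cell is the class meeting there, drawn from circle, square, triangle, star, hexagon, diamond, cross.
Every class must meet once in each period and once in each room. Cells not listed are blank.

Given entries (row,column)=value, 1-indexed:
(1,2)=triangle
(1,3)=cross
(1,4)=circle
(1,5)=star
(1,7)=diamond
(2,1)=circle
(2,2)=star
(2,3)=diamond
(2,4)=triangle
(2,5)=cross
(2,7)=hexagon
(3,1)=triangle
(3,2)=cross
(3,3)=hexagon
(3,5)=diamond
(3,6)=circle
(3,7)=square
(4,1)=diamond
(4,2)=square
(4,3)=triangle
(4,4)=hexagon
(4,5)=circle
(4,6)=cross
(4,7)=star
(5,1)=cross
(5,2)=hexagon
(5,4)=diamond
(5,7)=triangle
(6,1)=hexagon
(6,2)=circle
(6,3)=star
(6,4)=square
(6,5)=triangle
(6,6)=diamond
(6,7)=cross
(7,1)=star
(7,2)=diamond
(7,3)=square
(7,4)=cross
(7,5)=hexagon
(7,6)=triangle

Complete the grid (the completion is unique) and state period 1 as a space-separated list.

square triangle cross circle star hexagon diamond

Period 1, room 1: period 1 has {circle, triangle, star, diamond, cross} and room 1 has {circle, triangle, star, hexagon, diamond, cross}, leaving only square.
Period 1, room 6: period 1 has {circle, square, triangle, star, diamond, cross} and room 6 has {circle, triangle, diamond, cross}, leaving only hexagon.
So period 1 reads: square triangle cross circle star hexagon diamond.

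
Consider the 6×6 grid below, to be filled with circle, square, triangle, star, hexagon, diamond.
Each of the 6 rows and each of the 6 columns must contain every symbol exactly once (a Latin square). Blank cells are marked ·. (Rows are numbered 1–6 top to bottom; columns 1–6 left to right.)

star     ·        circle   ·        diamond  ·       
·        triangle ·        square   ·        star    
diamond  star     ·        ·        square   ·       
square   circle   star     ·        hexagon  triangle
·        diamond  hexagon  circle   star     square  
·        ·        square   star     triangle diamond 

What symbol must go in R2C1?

hexagon

Row 1, column 6: row 1 has {circle, star, diamond} and column 6 has {square, triangle, star, diamond}, leaving only hexagon.
Row 1, column 2: row 1 has {circle, star, hexagon, diamond} and column 2 has {circle, triangle, star, diamond}, leaving only square.
Row 1, column 4: row 1 has {circle, square, star, hexagon, diamond} and column 4 has {circle, square, star}, leaving only triangle.
Row 2, column 3: row 2 has {square, triangle, star} and column 3 has {circle, square, star, hexagon}, leaving only diamond.
Row 2, column 5: row 2 has {square, triangle, star, diamond} and column 5 has {square, triangle, star, hexagon, diamond}, leaving only circle.
Row 2 already has {circle, square, triangle, star, diamond} and column 1 already has {square, star, diamond}, so row 2, column 1 must be hexagon.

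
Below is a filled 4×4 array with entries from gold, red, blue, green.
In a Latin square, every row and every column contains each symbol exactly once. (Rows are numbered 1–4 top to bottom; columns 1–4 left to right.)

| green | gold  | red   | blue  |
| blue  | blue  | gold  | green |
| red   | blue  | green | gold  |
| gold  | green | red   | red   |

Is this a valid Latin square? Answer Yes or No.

No

Row 2 contains blue twice (at columns 1 and 2); row 4 is also not a permutation.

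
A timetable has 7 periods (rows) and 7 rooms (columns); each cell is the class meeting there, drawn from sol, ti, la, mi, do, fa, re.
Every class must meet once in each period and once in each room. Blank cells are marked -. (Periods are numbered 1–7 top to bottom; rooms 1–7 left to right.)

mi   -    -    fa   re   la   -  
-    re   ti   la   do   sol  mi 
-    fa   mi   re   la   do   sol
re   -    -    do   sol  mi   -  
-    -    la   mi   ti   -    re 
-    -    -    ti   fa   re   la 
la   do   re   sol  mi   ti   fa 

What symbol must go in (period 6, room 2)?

Period 2, room 1: period 2 has {sol, ti, la, mi, do, re} and room 1 has {la, mi, re}, leaving only fa.
Period 3, room 1: period 3 has {sol, la, mi, do, fa, re} and room 1 has {la, mi, fa, re}, leaving only ti.
Period 4, room 3: period 4 has {sol, mi, do, re} and room 3 has {ti, la, mi, re}, leaving only fa.
Period 4, room 7: period 4 has {sol, mi, do, fa, re} and room 7 has {sol, la, mi, fa, re}, leaving only ti.
Period 1, room 7: period 1 has {la, mi, fa, re} and room 7 has {sol, ti, la, mi, fa, re}, leaving only do.
Period 1, room 3: period 1 has {la, mi, do, fa, re} and room 3 has {ti, la, mi, fa, re}, leaving only sol.
Period 1, room 2: period 1 has {sol, la, mi, do, fa, re} and room 2 has {do, fa, re}, leaving only ti.
Period 4, room 2: period 4 has {sol, ti, mi, do, fa, re} and room 2 has {ti, do, fa, re}, leaving only la.
Period 5, room 2: period 5 has {ti, la, mi, re} and room 2 has {ti, la, do, fa, re}, leaving only sol.
Period 6 already has {ti, la, fa, re} and room 2 already has {sol, ti, la, do, fa, re}, so period 6, room 2 must be mi.

mi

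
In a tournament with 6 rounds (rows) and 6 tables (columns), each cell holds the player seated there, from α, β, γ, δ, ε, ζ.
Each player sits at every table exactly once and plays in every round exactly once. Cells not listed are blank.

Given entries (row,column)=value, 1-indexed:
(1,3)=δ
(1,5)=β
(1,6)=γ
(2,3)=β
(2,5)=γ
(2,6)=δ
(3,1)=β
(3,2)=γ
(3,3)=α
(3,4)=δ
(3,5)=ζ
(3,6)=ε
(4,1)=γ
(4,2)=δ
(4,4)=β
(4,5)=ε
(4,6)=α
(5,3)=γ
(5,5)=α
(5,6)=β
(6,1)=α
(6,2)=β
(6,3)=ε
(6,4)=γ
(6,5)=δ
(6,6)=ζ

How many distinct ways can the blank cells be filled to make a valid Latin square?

4

Round 1, table 1: eliminating its round and table leaves {ε, ζ}.
Round 1, table 2: eliminating its round and table leaves {α, ε, ζ}.
Round 1, table 4: eliminating its round and table leaves {α, ε, ζ}.
Round 2, table 1: eliminating its round and table leaves {ε, ζ}.
Round 2, table 2: eliminating its round and table leaves {α, ε, ζ}.
Round 2, table 4: eliminating its round and table leaves {α, ε, ζ}.
Round 4, table 3: eliminating its round and table leaves {ζ}.
Round 5, table 1: eliminating its round and table leaves {δ, ε, ζ}.
Round 5, table 2: eliminating its round and table leaves {ε, ζ}.
Round 5, table 4: eliminating its round and table leaves {ε, ζ}.
Enumerating the assignments across these blanks that avoid any round or table repeat gives 4 completions.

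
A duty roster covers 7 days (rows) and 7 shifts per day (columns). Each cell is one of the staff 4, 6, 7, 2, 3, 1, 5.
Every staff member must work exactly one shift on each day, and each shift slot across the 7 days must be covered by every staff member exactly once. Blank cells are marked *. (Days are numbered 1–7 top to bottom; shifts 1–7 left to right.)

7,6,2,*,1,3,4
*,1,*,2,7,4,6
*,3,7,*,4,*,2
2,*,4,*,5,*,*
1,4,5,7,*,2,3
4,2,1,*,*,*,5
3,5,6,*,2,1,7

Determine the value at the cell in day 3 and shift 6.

Day 1, shift 4: day 1 has {4, 6, 7, 2, 3, 1} and shift 4 has {7, 2}, leaving only 5.
Day 2, shift 1: day 2 has {4, 6, 7, 2, 1} and shift 1 has {4, 7, 2, 3, 1}, leaving only 5.
Day 2, shift 3: day 2 has {4, 6, 7, 2, 1, 5} and shift 3 has {4, 6, 7, 2, 1, 5}, leaving only 3.
Day 3, shift 1: day 3 has {4, 7, 2, 3} and shift 1 has {4, 7, 2, 3, 1, 5}, leaving only 6.
Day 3 already has {4, 6, 7, 2, 3} and shift 6 already has {4, 2, 3, 1}, so day 3, shift 6 must be 5.

5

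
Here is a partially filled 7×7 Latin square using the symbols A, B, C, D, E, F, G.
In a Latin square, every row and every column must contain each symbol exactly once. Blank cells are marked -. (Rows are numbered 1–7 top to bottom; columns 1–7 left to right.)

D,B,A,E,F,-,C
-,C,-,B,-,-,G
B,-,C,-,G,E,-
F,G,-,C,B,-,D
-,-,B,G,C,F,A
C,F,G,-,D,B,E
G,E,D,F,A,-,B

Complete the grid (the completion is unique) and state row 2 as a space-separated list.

Row 2, column 5: row 2 has {B, C, G} and column 5 has {A, B, C, D, F, G}, leaving only E.
Row 2, column 1: row 2 has {B, C, E, G} and column 1 has {B, C, D, F, G}, leaving only A.
Row 2, column 3: row 2 has {A, B, C, E, G} and column 3 has {A, B, C, D, G}, leaving only F.
Row 2, column 6: row 2 has {A, B, C, E, F, G} and column 6 has {B, E, F}, leaving only D.
So row 2 reads: A C F B E D G.

A C F B E D G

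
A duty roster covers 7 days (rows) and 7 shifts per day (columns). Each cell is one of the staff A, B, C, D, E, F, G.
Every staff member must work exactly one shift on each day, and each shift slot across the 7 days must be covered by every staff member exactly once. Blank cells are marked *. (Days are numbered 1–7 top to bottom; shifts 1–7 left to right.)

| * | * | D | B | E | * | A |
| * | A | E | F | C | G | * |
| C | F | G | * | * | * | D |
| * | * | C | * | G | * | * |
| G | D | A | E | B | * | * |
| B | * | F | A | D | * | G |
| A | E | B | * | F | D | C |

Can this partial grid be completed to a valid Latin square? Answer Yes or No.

No

Day 3, shift 4: day 3 together with shift 4 already contain {A, B, C, D, E, F, G} — every symbol — so nothing can go there. The grid has no valid completion.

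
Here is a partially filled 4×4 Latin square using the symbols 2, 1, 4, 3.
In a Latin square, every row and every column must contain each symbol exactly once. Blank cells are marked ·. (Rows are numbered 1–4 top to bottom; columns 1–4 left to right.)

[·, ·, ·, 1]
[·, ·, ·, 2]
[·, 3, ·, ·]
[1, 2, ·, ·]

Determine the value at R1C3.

2

Row 1, column 2: row 1 has {1} and column 2 has {2, 3}, leaving only 4.
Row 2, column 2: row 2 has {2} and column 2 has {2, 4, 3}, leaving only 1.
Row 3, column 4: row 3 has {3} and column 4 has {2, 1}, leaving only 4.
Row 3, column 1: row 3 has {4, 3} and column 1 has {1}, leaving only 2.
Row 1, column 1: row 1 has {1, 4} and column 1 has {2, 1}, leaving only 3.
Row 1 already has {1, 4, 3} and column 3 already has {}, so row 1, column 3 must be 2.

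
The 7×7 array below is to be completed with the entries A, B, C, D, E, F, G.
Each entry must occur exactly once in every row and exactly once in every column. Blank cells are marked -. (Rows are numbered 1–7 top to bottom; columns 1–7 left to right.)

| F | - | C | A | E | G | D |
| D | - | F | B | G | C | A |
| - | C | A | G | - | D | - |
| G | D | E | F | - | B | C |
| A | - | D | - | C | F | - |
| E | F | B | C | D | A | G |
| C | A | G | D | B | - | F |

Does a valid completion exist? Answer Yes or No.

Yes

No row or column among the givens repeats a symbol, and propagating forced cells runs into no contradiction.
One valid completion exists (for instance, F B C A E G D / D E F B G C A / B C A G F D E / G D E F A B C / A G D E C F B / E F B C D A G / C A G D B E F).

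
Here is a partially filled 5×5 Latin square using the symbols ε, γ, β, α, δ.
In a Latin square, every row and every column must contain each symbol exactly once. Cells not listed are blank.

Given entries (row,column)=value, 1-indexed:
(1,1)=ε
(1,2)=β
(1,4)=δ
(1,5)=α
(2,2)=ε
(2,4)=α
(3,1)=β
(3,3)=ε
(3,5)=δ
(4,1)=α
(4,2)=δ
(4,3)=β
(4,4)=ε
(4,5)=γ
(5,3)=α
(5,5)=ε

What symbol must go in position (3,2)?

α

Row 1, column 3: row 1 has {ε, β, α, δ} and column 3 has {ε, β, α}, leaving only γ.
Row 2, column 3: row 2 has {ε, α} and column 3 has {ε, γ, β, α}, leaving only δ.
Row 2, column 1: row 2 has {ε, α, δ} and column 1 has {ε, β, α}, leaving only γ.
Row 2, column 5: row 2 has {ε, γ, α, δ} and column 5 has {ε, γ, α, δ}, leaving only β.
Row 3, column 4: row 3 has {ε, β, δ} and column 4 has {ε, α, δ}, leaving only γ.
Row 3 already has {ε, γ, β, δ} and column 2 already has {ε, β, δ}, so row 3, column 2 must be α.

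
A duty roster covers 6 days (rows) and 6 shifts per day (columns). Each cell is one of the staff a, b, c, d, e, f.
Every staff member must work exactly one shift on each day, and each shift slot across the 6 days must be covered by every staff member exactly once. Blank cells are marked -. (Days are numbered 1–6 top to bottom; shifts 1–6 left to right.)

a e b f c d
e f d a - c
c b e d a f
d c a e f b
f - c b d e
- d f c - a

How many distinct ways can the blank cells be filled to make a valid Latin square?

1

Day 2, shift 5: eliminating its day and shift leaves {b}.
Day 5, shift 2: eliminating its day and shift leaves {a}.
Day 6, shift 1: eliminating its day and shift leaves {b}.
Day 6, shift 5: eliminating its day and shift leaves {b, e}.
Only one assignment across all blanks avoids any day or shift repeat, giving 1 completion.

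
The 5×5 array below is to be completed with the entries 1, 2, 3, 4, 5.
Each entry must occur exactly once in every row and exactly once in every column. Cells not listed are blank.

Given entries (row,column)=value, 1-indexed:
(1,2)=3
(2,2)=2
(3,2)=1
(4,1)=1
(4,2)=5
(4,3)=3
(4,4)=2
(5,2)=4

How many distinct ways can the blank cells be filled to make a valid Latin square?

56

Row 1, column 1: eliminating its row and column leaves {2, 4, 5}.
Row 1, column 3: eliminating its row and column leaves {1, 2, 4, 5}.
Row 1, column 4: eliminating its row and column leaves {1, 4, 5}.
Row 1, column 5: eliminating its row and column leaves {1, 2, 4, 5}.
Row 2, column 1: eliminating its row and column leaves {3, 4, 5}.
Row 2, column 3: eliminating its row and column leaves {1, 4, 5}.
Row 2, column 4: eliminating its row and column leaves {1, 3, 4, 5}.
Row 2, column 5: eliminating its row and column leaves {1, 3, 4, 5}.
Row 3, column 1: eliminating its row and column leaves {2, 3, 4, 5}.
Row 3, column 3: eliminating its row and column leaves {2, 4, 5}.
Row 3, column 4: eliminating its row and column leaves {3, 4, 5}.
Row 3, column 5: eliminating its row and column leaves {2, 3, 4, 5}.
Row 4, column 5: eliminating its row and column leaves {4}.
Row 5, column 1: eliminating its row and column leaves {2, 3, 5}.
Row 5, column 3: eliminating its row and column leaves {1, 2, 5}.
Row 5, column 4: eliminating its row and column leaves {1, 3, 5}.
Row 5, column 5: eliminating its row and column leaves {1, 2, 3, 5}.
Enumerating the assignments across these blanks that avoid any row or column repeat gives 56 completions.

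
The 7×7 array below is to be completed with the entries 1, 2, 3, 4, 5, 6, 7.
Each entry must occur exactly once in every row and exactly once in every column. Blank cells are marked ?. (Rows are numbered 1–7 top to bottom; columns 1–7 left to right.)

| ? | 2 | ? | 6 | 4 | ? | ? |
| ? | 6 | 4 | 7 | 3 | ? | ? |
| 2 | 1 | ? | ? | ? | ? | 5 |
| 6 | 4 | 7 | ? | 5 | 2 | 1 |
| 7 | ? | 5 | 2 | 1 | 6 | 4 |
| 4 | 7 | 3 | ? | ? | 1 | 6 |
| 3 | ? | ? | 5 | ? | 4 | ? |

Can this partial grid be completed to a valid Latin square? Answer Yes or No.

No

Row 6, column 4: row 6 together with column 4 already contain {1, 2, 3, 4, 5, 6, 7} — every symbol — so nothing can go there. The grid has no valid completion.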